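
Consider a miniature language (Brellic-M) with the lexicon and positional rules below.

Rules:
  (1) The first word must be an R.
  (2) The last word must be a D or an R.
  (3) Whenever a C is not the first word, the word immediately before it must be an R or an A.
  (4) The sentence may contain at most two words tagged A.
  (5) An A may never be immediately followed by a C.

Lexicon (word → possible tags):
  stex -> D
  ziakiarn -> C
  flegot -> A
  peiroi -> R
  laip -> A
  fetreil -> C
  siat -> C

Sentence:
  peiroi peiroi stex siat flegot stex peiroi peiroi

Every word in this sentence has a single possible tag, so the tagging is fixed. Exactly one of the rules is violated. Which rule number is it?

Fixed tagging: R R D C A D R R.
Rule check: R1 holds, R2 holds, R3 violated, R4 holds, R5 holds.
Only rule 3 fails.

3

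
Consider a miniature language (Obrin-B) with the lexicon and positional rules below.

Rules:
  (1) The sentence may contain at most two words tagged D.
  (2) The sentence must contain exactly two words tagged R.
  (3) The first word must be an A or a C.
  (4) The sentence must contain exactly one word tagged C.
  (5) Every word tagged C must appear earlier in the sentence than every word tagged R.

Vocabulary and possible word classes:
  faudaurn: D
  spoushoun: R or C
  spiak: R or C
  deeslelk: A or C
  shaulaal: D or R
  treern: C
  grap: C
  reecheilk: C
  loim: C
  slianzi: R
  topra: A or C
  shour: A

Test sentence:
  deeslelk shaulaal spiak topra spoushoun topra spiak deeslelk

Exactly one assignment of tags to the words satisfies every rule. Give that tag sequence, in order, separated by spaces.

Candidates per position — 1:deeslelk {A,C}; 2:shaulaal {D,R}; 3:spiak {R,C}; 4:topra {A,C}; 5:spoushoun {R,C}; 6:topra {A,C}; 7:spiak {R,C}; 8:deeslelk {A,C}.
The remaining ambiguous positions (1, 2, 3, 4, 5, 6, 7, 8) are resolved jointly — only one combination satisfies every rule.
That leaves exactly one tagging: A D C A R A R A.
Verifying each rule — rule 1 holds; rule 2 holds; rule 3 holds; rule 4 holds; rule 5 holds.

A D C A R A R A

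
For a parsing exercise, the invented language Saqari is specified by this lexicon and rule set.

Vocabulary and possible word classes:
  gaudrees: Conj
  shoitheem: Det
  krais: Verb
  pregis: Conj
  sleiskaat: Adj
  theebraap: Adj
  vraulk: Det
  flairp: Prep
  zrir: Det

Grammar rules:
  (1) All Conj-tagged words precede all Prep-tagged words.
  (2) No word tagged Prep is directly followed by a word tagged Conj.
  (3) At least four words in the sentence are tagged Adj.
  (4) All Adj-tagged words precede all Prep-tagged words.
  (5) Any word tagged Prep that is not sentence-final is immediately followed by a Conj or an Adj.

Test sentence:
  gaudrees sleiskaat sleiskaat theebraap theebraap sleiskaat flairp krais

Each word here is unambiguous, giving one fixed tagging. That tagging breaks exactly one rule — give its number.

Fixed tagging: Conj Adj Adj Adj Adj Adj Prep Verb.
Rule check: R1 ✓, R2 ✓, R3 ✓, R4 ✓, R5 ✗.
Only rule 5 fails.

5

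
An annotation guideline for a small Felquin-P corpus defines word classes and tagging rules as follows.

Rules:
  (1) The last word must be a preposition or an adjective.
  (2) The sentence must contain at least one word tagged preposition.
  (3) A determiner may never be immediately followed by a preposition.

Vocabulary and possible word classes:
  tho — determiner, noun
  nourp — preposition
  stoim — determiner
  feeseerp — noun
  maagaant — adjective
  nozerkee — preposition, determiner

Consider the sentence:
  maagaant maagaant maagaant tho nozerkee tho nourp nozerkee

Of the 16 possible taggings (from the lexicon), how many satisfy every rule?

3

Candidates per position — 1:maagaant {adjective}; 2:maagaant {adjective}; 3:maagaant {adjective}; 4:tho {determiner,noun}; 5:nozerkee {preposition,determiner}; 6:tho {determiner,noun}; 7:nourp {preposition}; 8:nozerkee {preposition,determiner}.
There are 16 candidate sequences in total.
The sequences that satisfy every rule: adjective adjective adjective determiner determiner noun preposition preposition; adjective adjective adjective noun preposition noun preposition preposition; adjective adjective adjective noun determiner noun preposition preposition.
Count = 3.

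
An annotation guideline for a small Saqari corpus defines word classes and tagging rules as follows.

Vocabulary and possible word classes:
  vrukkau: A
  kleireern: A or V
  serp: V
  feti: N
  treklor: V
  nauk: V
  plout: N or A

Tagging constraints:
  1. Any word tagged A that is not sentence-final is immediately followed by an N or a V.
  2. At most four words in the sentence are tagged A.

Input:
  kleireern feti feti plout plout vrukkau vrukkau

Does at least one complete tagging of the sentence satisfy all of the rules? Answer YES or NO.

NO

Candidates per position — 1:kleireern {A,V}; 2:feti {N}; 3:feti {N}; 4:plout {N,A}; 5:plout {N,A}; 6:vrukkau {A}; 7:vrukkau {A}.
Rule 1 cannot be satisfied by any choice of tags from the lexicon.
So there is no consistent tagging.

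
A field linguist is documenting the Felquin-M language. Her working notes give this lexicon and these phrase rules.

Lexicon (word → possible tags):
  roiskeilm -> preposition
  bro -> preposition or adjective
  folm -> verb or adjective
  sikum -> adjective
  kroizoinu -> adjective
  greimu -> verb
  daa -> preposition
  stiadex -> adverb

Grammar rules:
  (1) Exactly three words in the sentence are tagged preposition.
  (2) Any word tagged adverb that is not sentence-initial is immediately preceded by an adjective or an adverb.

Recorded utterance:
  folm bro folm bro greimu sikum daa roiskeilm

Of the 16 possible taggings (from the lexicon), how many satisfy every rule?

8

Candidates per position — 1:folm {verb,adjective}; 2:bro {preposition,adjective}; 3:folm {verb,adjective}; 4:bro {preposition,adjective}; 5:greimu {verb}; 6:sikum {adjective}; 7:daa {preposition}; 8:roiskeilm {preposition}.
There are 16 candidate sequences in total.
Checking each against the rules leaves 8 sequences.
Count = 8.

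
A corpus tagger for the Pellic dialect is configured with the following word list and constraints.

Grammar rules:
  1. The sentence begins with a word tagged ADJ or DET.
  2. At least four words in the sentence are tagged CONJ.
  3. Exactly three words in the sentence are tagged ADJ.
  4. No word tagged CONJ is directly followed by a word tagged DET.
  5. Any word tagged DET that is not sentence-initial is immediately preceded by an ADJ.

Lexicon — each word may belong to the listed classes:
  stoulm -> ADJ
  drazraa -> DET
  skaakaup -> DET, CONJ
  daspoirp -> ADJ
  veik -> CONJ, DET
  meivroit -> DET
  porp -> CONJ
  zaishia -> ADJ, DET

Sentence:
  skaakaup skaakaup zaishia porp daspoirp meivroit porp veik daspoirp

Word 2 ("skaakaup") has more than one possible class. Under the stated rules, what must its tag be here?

CONJ

Candidates per position — 1:skaakaup {DET,CONJ}; 2:skaakaup {DET,CONJ}; 3:zaishia {ADJ,DET}; 4:porp {CONJ}; 5:daspoirp {ADJ}; 6:meivroit {DET}; 7:porp {CONJ}; 8:veik {CONJ,DET}; 9:daspoirp {ADJ}.
If word 1 were CONJ, no tagging could satisfy rule 1; so word 1 is DET.
If word 2 were DET, no tagging could satisfy rule 2; so word 2 is CONJ.
If word 3 were DET, no tagging could satisfy rule 3; so word 3 is ADJ.
If word 8 were DET, no tagging could satisfy rule 2; so word 8 is CONJ.
The unique satisfying tagging is: DET CONJ ADJ CONJ ADJ DET CONJ CONJ ADJ.
Rule-by-rule: rule 1 satisfied; rule 2 satisfied; rule 3 satisfied; rule 4 satisfied; rule 5 satisfied.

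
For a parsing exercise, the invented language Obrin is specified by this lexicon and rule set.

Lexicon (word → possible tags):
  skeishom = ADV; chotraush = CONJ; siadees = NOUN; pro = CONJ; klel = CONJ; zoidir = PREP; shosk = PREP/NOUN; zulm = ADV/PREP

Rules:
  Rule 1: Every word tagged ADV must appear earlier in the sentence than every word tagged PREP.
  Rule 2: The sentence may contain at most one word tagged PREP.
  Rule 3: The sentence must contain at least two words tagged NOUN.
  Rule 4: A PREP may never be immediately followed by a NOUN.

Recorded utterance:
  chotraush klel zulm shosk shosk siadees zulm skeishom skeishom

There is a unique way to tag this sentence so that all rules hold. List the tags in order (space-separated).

CONJ CONJ ADV NOUN NOUN NOUN ADV ADV ADV

Candidates per position — 1:chotraush {CONJ}; 2:klel {CONJ}; 3:zulm {ADV,PREP}; 4:shosk {PREP,NOUN}; 5:shosk {PREP,NOUN}; 6:siadees {NOUN}; 7:zulm {ADV,PREP}; 8:skeishom {ADV}; 9:skeishom {ADV}.
Position 3: PREP is ruled out by rule 1; that leaves ADV.
Position 4: PREP is ruled out by rule 1; that leaves NOUN.
Position 5: PREP is ruled out by rule 1; that leaves NOUN.
Position 7: PREP is ruled out by rule 1; that leaves ADV.
So the tagging must be: CONJ CONJ ADV NOUN NOUN NOUN ADV ADV ADV.
Checking: rule 1 ✓; rule 2 ✓; rule 3 ✓; rule 4 ✓.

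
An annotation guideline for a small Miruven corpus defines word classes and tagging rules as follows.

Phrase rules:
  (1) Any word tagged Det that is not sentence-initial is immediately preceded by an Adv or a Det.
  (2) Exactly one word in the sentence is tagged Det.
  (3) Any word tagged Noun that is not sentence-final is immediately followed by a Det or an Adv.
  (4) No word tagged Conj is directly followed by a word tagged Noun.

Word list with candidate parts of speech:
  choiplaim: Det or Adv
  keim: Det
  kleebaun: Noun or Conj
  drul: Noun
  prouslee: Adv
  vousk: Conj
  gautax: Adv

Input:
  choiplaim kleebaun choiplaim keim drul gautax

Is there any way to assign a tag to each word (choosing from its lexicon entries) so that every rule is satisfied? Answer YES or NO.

YES

Candidates per position — 1:choiplaim {Det,Adv}; 2:kleebaun {Noun,Conj}; 3:choiplaim {Det,Adv}; 4:keim {Det}; 5:drul {Noun}; 6:gautax {Adv}.
One satisfying assignment: Adv Conj Adv Det Noun Adv.
Verifying each rule — rule 1 satisfied; rule 2 satisfied; rule 3 satisfied; rule 4 satisfied.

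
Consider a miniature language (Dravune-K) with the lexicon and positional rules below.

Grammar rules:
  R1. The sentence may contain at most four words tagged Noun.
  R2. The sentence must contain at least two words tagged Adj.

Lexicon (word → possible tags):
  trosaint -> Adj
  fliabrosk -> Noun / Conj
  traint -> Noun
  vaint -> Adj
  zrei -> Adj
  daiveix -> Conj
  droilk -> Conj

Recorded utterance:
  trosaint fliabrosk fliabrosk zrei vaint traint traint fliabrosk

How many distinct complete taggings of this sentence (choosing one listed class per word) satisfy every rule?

Candidates per position — 1:trosaint {Adj}; 2:fliabrosk {Noun,Conj}; 3:fliabrosk {Noun,Conj}; 4:zrei {Adj}; 5:vaint {Adj}; 6:traint {Noun}; 7:traint {Noun}; 8:fliabrosk {Noun,Conj}.
There are 8 candidate sequences in total.
Checking each against the rules leaves 7 sequences.
Count = 7.

7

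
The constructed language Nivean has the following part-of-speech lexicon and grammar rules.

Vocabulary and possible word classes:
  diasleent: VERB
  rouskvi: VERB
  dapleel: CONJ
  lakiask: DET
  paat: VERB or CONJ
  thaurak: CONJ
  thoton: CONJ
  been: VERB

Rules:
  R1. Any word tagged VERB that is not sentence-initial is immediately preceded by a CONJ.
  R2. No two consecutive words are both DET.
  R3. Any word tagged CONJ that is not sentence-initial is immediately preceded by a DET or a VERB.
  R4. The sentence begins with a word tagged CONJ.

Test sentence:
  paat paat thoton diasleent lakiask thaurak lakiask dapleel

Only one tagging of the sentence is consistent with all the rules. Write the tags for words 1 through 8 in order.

Candidates per position — 1:paat {VERB,CONJ}; 2:paat {VERB,CONJ}; 3:thoton {CONJ}; 4:diasleent {VERB}; 5:lakiask {DET}; 6:thaurak {CONJ}; 7:lakiask {DET}; 8:dapleel {CONJ}.
Position 1: VERB is ruled out by rule 4; that leaves CONJ.
Position 2: CONJ is ruled out by rule 3; that leaves VERB.
So the tagging must be: CONJ VERB CONJ VERB DET CONJ DET CONJ.
Checking: rule 1 ok; rule 2 ok; rule 3 ok; rule 4 ok.

CONJ VERB CONJ VERB DET CONJ DET CONJ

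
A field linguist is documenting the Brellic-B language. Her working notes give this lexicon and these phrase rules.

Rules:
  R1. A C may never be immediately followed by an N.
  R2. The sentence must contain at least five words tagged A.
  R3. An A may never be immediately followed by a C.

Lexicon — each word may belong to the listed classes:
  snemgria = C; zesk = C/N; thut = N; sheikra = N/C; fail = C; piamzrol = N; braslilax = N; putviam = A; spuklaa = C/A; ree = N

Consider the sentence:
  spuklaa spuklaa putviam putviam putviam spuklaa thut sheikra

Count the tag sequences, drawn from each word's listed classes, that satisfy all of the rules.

Candidates per position — 1:spuklaa {C,A}; 2:spuklaa {C,A}; 3:putviam {A}; 4:putviam {A}; 5:putviam {A}; 6:spuklaa {C,A}; 7:thut {N}; 8:sheikra {N,C}.
There are 16 candidate sequences in total.
The sequences that satisfy every rule: C A A A A A N N; C A A A A A N C; A A A A A A N N; A A A A A A N C.
Count = 4.

4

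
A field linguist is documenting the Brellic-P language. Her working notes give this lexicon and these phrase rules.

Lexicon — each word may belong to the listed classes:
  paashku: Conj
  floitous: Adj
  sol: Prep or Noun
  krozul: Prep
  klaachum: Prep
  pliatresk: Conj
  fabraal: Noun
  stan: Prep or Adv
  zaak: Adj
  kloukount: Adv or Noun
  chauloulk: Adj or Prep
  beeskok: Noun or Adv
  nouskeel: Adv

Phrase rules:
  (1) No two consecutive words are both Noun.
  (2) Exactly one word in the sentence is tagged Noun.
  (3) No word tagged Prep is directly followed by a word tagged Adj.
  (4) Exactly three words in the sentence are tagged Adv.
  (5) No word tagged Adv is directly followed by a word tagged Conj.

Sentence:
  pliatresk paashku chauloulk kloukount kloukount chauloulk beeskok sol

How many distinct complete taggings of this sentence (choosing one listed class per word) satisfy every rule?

4

Candidates per position — 1:pliatresk {Conj}; 2:paashku {Conj}; 3:chauloulk {Adj,Prep}; 4:kloukount {Adv,Noun}; 5:kloukount {Adv,Noun}; 6:chauloulk {Adj,Prep}; 7:beeskok {Noun,Adv}; 8:sol {Prep,Noun}.
There are 64 candidate sequences in total.
The sequences that satisfy every rule: Conj Conj Adj Adv Adv Adj Adv Noun; Conj Conj Adj Adv Adv Prep Adv Noun; Conj Conj Prep Adv Adv Adj Adv Noun; Conj Conj Prep Adv Adv Prep Adv Noun.
Count = 4.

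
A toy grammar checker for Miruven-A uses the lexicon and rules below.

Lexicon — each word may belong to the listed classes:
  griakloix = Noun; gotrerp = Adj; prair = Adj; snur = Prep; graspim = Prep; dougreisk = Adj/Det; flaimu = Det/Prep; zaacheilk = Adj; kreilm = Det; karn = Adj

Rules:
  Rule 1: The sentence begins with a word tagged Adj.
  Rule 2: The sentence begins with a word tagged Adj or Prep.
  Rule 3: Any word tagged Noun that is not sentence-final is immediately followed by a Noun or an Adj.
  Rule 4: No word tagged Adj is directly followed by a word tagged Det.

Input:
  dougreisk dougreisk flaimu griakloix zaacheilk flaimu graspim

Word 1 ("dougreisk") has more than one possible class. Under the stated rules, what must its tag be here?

Candidates per position — 1:dougreisk {Adj,Det}; 2:dougreisk {Adj,Det}; 3:flaimu {Det,Prep}; 4:griakloix {Noun}; 5:zaacheilk {Adj}; 6:flaimu {Det,Prep}; 7:graspim {Prep}.
Position 1: tagging it Det would leave rule 1 unsatisfiable, so it must be Adj.
Position 2: tagging it Det would leave rule 4 unsatisfiable, so it must be Adj.
Position 3: tagging it Det would leave rule 4 unsatisfiable, so it must be Prep.
Position 6: tagging it Det would leave rule 4 unsatisfiable, so it must be Prep.
That leaves exactly one tagging: Adj Adj Prep Noun Adj Prep Prep.
Rule-by-rule: rule 1 holds; rule 2 holds; rule 3 holds; rule 4 holds.

Adj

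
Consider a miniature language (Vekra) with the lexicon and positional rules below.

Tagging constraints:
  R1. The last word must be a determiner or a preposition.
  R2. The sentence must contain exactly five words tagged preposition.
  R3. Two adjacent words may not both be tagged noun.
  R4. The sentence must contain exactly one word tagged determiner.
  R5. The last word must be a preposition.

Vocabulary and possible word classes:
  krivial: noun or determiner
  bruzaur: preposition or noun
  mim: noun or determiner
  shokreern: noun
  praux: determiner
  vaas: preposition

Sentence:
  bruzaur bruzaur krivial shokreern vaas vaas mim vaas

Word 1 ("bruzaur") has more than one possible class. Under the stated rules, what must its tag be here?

Candidates per position — 1:bruzaur {preposition,noun}; 2:bruzaur {preposition,noun}; 3:krivial {noun,determiner}; 4:shokreern {noun}; 5:vaas {preposition}; 6:vaas {preposition}; 7:mim {noun,determiner}; 8:vaas {preposition}.
Position 1: tagging it noun would leave rule 2 unsatisfiable, so it must be preposition.
Position 2: tagging it noun would leave rule 2 unsatisfiable, so it must be preposition.
Position 3: tagging it noun would leave rule 3 unsatisfiable, so it must be determiner.
Position 7: tagging it determiner would leave rule 4 unsatisfiable, so it must be noun.
The only consistent sequence is: preposition preposition determiner noun preposition preposition noun preposition.
Rule-by-rule: rule 1 holds; rule 2 holds; rule 3 holds; rule 4 holds; rule 5 holds.

preposition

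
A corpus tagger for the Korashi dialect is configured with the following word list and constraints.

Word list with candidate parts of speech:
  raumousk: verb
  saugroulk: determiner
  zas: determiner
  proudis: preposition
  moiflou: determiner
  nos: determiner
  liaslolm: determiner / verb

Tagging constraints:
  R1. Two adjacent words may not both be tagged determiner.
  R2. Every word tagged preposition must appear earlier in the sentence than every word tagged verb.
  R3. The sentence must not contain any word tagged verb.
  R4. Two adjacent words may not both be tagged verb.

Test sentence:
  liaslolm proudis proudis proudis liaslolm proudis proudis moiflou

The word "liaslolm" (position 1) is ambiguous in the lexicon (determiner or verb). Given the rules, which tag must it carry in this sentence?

determiner

Candidates per position — 1:liaslolm {determiner,verb}; 2:proudis {preposition}; 3:proudis {preposition}; 4:proudis {preposition}; 5:liaslolm {determiner,verb}; 6:proudis {preposition}; 7:proudis {preposition}; 8:moiflou {determiner}.
Word 1 cannot be verb — rule 2 would then fail for every completion. It is determiner.
Word 5 cannot be verb — rule 2 would then fail for every completion. It is determiner.
So the tagging must be: determiner preposition preposition preposition determiner preposition preposition determiner.
Check: rule 1 satisfied; rule 2 satisfied; rule 3 satisfied; rule 4 satisfied.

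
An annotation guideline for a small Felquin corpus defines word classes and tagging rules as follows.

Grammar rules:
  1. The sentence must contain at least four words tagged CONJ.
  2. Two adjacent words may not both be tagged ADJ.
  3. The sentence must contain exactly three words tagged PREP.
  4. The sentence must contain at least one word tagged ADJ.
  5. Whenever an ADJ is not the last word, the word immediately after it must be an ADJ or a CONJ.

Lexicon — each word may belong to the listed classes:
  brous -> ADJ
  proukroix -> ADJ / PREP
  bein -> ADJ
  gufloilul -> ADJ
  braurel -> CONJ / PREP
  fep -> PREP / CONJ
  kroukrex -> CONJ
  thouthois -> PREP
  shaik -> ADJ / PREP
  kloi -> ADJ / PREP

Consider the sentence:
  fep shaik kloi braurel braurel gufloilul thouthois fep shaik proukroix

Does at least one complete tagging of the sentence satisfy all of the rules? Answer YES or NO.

Candidates per position — 1:fep {PREP,CONJ}; 2:shaik {ADJ,PREP}; 3:kloi {ADJ,PREP}; 4:braurel {CONJ,PREP}; 5:braurel {CONJ,PREP}; 6:gufloilul {ADJ}; 7:thouthois {PREP}; 8:fep {PREP,CONJ}; 9:shaik {ADJ,PREP}; 10:proukroix {ADJ,PREP}.
Rule 5 cannot be satisfied by any choice of tags from the lexicon.
So there is no consistent tagging.

NO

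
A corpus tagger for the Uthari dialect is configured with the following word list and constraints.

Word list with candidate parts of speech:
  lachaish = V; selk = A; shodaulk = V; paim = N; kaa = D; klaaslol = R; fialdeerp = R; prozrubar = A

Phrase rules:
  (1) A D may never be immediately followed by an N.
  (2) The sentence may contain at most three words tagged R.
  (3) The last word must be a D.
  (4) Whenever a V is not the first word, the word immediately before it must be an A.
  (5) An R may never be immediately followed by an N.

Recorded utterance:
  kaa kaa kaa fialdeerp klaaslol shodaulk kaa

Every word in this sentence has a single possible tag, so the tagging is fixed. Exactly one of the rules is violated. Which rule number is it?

Fixed tagging: D D D R R V D.
Applying the rules: R1 pass, R2 pass, R3 pass, R4 fail, R5 pass.
Only rule 4 fails.

4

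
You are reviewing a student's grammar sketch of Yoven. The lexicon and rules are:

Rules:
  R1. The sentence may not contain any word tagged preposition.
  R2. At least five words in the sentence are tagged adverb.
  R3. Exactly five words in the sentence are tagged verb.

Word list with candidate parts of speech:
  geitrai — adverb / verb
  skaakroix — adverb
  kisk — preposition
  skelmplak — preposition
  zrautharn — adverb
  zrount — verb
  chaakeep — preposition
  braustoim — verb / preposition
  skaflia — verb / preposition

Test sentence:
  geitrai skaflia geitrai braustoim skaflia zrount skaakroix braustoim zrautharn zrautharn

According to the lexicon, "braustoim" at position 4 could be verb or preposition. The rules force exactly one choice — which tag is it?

Candidates per position — 1:geitrai {adverb,verb}; 2:skaflia {verb,preposition}; 3:geitrai {adverb,verb}; 4:braustoim {verb,preposition}; 5:skaflia {verb,preposition}; 6:zrount {verb}; 7:skaakroix {adverb}; 8:braustoim {verb,preposition}; 9:zrautharn {adverb}; 10:zrautharn {adverb}.
Position 1: tagging it verb would leave rule 2 unsatisfiable, so it must be adverb.
Position 2: tagging it preposition would leave rule 1 unsatisfiable, so it must be verb.
Position 3: tagging it verb would leave rule 2 unsatisfiable, so it must be adverb.
Position 4: tagging it preposition would leave rule 1 unsatisfiable, so it must be verb.
Position 5: tagging it preposition would leave rule 1 unsatisfiable, so it must be verb.
Position 8: tagging it preposition would leave rule 1 unsatisfiable, so it must be verb.
The unique satisfying tagging is: adverb verb adverb verb verb verb adverb verb adverb adverb.
Verifying each rule — rule 1 ✓; rule 2 ✓; rule 3 ✓.

verb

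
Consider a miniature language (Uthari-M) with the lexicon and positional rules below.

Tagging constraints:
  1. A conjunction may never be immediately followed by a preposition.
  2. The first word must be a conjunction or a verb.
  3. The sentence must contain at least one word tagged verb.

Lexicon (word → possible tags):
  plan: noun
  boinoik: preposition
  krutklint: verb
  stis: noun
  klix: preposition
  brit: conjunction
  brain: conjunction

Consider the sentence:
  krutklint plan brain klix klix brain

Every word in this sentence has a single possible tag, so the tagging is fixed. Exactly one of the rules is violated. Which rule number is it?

Fixed tagging: verb noun conjunction preposition preposition conjunction.
Checking each rule: R1 ✗, R2 ✓, R3 ✓.
Only rule 1 fails.

1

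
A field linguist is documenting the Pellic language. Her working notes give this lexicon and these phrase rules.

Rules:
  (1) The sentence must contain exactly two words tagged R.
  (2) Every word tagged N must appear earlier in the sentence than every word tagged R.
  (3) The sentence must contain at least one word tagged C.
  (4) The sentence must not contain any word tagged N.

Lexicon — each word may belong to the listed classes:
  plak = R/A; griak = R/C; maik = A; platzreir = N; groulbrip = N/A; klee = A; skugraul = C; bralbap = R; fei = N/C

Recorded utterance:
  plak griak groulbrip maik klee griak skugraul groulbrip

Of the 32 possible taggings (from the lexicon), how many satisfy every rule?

Candidates per position — 1:plak {R,A}; 2:griak {R,C}; 3:groulbrip {N,A}; 4:maik {A}; 5:klee {A}; 6:griak {R,C}; 7:skugraul {C}; 8:groulbrip {N,A}.
There are 32 candidate sequences in total.
The sequences that satisfy every rule: R R A A A C C A; R C A A A R C A; A R A A A R C A.
Count = 3.

3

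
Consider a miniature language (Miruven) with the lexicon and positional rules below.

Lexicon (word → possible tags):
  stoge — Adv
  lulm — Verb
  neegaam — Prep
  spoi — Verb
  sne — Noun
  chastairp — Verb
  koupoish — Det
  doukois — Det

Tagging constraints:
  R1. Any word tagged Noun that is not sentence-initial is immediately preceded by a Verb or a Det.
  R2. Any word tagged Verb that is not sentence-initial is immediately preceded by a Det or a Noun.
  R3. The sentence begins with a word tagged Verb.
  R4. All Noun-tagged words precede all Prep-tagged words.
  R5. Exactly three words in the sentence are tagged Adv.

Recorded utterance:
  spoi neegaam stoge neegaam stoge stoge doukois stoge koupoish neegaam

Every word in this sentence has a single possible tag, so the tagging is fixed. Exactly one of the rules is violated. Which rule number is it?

5

Fixed tagging: Verb Prep Adv Prep Adv Adv Det Adv Det Prep.
Applying the rules: R1 holds, R2 holds, R3 holds, R4 holds, R5 violated.
Only rule 5 fails.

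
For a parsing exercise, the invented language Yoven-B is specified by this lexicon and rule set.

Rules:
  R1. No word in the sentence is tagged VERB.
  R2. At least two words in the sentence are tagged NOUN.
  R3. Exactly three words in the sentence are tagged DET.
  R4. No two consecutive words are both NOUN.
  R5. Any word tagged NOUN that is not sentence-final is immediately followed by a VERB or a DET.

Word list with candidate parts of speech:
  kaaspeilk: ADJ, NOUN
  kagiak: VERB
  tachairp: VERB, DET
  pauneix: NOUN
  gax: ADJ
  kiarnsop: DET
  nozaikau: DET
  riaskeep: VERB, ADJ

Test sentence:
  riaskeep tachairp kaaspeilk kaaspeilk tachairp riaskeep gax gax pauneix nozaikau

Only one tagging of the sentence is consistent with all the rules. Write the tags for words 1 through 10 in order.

ADJ DET ADJ NOUN DET ADJ ADJ ADJ NOUN DET

Candidates per position — 1:riaskeep {VERB,ADJ}; 2:tachairp {VERB,DET}; 3:kaaspeilk {ADJ,NOUN}; 4:kaaspeilk {ADJ,NOUN}; 5:tachairp {VERB,DET}; 6:riaskeep {VERB,ADJ}; 7:gax {ADJ}; 8:gax {ADJ}; 9:pauneix {NOUN}; 10:nozaikau {DET}.
Position 1: tagging it VERB would leave rule 1 unsatisfiable, so it must be ADJ.
Position 2: tagging it VERB would leave rule 1 unsatisfiable, so it must be DET.
Position 3: tagging it NOUN would leave rule 5 unsatisfiable, so it must be ADJ.
Position 4: tagging it ADJ would leave rule 2 unsatisfiable, so it must be NOUN.
Position 5: tagging it VERB would leave rule 1 unsatisfiable, so it must be DET.
Position 6: tagging it VERB would leave rule 1 unsatisfiable, so it must be ADJ.
The unique satisfying tagging is: ADJ DET ADJ NOUN DET ADJ ADJ ADJ NOUN DET.
Verifying each rule — rule 1 ✓; rule 2 ✓; rule 3 ✓; rule 4 ✓; rule 5 ✓.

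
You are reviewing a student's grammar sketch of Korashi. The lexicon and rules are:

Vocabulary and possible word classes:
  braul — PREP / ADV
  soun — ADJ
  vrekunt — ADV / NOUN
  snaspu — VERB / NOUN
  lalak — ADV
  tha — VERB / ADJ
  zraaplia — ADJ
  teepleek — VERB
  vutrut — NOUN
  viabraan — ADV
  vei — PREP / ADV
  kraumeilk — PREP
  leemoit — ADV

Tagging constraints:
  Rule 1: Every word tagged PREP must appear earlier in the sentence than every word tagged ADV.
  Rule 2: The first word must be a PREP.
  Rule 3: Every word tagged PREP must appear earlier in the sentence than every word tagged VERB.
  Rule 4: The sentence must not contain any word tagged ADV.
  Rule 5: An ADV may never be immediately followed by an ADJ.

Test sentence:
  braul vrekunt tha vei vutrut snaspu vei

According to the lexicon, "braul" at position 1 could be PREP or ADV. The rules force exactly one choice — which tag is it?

PREP

Candidates per position — 1:braul {PREP,ADV}; 2:vrekunt {ADV,NOUN}; 3:tha {VERB,ADJ}; 4:vei {PREP,ADV}; 5:vutrut {NOUN}; 6:snaspu {VERB,NOUN}; 7:vei {PREP,ADV}.
Word 1 cannot be ADV — rule 2 would then fail for every completion. It is PREP.
Word 2 cannot be ADV — rule 4 would then fail for every completion. It is NOUN.
Word 4 cannot be ADV — rule 4 would then fail for every completion. It is PREP.
Word 7 cannot be ADV — rule 4 would then fail for every completion. It is PREP.
Word 3 cannot be VERB — rule 3 would then fail for every completion. It is ADJ.
Word 6 cannot be VERB — rule 3 would then fail for every completion. It is NOUN.
The only consistent sequence is: PREP NOUN ADJ PREP NOUN NOUN PREP.
Verifying each rule — rule 1 satisfied; rule 2 satisfied; rule 3 satisfied; rule 4 satisfied; rule 5 satisfied.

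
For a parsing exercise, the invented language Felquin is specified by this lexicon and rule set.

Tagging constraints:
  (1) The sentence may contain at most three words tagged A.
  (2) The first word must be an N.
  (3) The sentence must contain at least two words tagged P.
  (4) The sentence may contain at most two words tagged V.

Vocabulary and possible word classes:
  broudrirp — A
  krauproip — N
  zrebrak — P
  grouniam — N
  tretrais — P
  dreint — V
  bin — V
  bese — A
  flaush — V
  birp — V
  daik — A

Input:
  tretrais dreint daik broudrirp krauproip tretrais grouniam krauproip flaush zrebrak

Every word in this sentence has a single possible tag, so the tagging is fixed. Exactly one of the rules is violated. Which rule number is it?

2

Fixed tagging: P V A A N P N N V P.
Applying the rules: R1 ✓, R2 ✗, R3 ✓, R4 ✓.
Only rule 2 fails.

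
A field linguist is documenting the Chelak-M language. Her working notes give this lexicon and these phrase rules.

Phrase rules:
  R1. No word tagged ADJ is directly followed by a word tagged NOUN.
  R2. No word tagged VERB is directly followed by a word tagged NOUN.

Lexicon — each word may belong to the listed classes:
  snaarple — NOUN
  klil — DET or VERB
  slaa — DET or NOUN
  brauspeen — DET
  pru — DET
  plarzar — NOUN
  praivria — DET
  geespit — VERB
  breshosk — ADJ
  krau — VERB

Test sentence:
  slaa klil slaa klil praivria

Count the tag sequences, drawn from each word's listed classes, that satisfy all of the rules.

12

Candidates per position — 1:slaa {DET,NOUN}; 2:klil {DET,VERB}; 3:slaa {DET,NOUN}; 4:klil {DET,VERB}; 5:praivria {DET}.
There are 16 candidate sequences in total.
Checking each against the rules leaves 12 sequences.
Count = 12.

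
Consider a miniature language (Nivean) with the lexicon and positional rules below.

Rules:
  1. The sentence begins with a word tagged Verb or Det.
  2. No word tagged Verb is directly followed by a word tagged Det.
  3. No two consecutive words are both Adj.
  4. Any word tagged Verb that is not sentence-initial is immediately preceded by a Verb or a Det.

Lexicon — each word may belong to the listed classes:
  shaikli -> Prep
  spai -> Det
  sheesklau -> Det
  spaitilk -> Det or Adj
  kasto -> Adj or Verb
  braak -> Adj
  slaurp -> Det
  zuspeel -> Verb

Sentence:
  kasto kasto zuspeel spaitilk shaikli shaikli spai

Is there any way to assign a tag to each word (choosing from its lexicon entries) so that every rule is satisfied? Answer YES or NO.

Candidates per position — 1:kasto {Adj,Verb}; 2:kasto {Adj,Verb}; 3:zuspeel {Verb}; 4:spaitilk {Det,Adj}; 5:shaikli {Prep}; 6:shaikli {Prep}; 7:spai {Det}.
One satisfying assignment: Verb Verb Verb Adj Prep Prep Det.
Verifying each rule — rule 1 ✓; rule 2 ✓; rule 3 ✓; rule 4 ✓.

YES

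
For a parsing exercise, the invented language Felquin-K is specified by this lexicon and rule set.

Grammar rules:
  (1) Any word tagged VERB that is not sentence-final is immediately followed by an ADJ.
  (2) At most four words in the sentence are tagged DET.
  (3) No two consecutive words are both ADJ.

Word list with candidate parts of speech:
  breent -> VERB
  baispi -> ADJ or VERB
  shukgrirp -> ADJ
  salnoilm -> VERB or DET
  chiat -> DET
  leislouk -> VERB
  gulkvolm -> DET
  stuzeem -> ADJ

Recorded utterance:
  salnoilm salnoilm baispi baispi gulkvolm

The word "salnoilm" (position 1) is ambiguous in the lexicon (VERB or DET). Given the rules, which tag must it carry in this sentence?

Candidates per position — 1:salnoilm {VERB,DET}; 2:salnoilm {VERB,DET}; 3:baispi {ADJ,VERB}; 4:baispi {ADJ,VERB}; 5:gulkvolm {DET}.
Word 1 cannot be VERB — rule 1 would then fail for every completion. It is DET.
Word 4 cannot be VERB — rule 1 would then fail for every completion. It is ADJ.
Word 3 cannot be ADJ — rule 3 would then fail for every completion. It is VERB.
Word 2 cannot be VERB — rule 1 would then fail for every completion. It is DET.
So the tagging must be: DET DET VERB ADJ DET.
Check: rule 1 ✓; rule 2 ✓; rule 3 ✓.

DET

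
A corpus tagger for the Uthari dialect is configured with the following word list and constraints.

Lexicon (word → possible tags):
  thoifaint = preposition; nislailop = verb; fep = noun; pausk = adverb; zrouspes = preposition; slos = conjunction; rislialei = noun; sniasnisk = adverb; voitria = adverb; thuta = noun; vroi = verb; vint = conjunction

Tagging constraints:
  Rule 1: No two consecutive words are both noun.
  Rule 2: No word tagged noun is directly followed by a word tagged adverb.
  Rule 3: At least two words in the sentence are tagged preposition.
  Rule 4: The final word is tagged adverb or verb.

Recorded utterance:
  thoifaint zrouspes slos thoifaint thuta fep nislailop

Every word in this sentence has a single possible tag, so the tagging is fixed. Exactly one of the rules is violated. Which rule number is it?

Fixed tagging: preposition preposition conjunction preposition noun noun verb.
Checking each rule: R1 fail, R2 pass, R3 pass, R4 pass.
Only rule 1 fails.

1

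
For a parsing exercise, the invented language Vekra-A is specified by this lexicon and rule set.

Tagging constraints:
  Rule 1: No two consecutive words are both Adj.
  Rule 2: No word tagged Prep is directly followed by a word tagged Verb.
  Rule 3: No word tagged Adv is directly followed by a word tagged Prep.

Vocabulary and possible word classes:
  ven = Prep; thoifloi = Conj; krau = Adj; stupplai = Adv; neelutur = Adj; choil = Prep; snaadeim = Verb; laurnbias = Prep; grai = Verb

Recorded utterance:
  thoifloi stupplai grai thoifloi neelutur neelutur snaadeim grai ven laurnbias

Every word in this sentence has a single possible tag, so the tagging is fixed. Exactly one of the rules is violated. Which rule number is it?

1

Fixed tagging: Conj Adv Verb Conj Adj Adj Verb Verb Prep Prep.
Checking each rule: R1 fails, R2 ok, R3 ok.
Only rule 1 fails.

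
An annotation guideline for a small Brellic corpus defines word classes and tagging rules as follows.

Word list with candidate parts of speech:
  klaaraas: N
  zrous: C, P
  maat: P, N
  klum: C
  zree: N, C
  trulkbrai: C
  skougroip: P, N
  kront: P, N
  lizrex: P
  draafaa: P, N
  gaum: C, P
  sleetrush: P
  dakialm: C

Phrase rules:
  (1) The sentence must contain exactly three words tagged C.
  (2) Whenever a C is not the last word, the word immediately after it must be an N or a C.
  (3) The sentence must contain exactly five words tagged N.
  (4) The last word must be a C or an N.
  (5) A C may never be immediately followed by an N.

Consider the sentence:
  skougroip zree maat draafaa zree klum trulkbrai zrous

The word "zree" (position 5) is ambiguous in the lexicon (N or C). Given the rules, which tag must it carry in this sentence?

N

Candidates per position — 1:skougroip {P,N}; 2:zree {N,C}; 3:maat {P,N}; 4:draafaa {P,N}; 5:zree {N,C}; 6:klum {C}; 7:trulkbrai {C}; 8:zrous {C,P}.
Position 1: P is ruled out by rule 3; that leaves N.
Position 2: C is ruled out by rule 3; that leaves N.
Position 3: P is ruled out by rule 3; that leaves N.
Position 4: P is ruled out by rule 3; that leaves N.
Position 5: C is ruled out by rule 3; that leaves N.
Position 8: P is ruled out by rule 1; that leaves C.
The unique satisfying tagging is: N N N N N C C C.
Check: rule 1 holds; rule 2 holds; rule 3 holds; rule 4 holds; rule 5 holds.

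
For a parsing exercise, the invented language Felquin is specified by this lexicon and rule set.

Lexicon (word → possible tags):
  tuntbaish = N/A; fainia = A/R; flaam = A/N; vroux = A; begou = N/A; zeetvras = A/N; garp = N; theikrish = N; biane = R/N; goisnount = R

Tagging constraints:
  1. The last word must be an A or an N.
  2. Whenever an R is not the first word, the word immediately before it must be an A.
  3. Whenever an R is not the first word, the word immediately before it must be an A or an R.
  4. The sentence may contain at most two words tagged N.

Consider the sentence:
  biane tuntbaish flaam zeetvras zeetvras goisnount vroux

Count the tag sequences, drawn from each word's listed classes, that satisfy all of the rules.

11

Candidates per position — 1:biane {R,N}; 2:tuntbaish {N,A}; 3:flaam {A,N}; 4:zeetvras {A,N}; 5:zeetvras {A,N}; 6:goisnount {R}; 7:vroux {A}.
There are 32 candidate sequences in total.
Checking each against the rules leaves 11 sequences.
Count = 11.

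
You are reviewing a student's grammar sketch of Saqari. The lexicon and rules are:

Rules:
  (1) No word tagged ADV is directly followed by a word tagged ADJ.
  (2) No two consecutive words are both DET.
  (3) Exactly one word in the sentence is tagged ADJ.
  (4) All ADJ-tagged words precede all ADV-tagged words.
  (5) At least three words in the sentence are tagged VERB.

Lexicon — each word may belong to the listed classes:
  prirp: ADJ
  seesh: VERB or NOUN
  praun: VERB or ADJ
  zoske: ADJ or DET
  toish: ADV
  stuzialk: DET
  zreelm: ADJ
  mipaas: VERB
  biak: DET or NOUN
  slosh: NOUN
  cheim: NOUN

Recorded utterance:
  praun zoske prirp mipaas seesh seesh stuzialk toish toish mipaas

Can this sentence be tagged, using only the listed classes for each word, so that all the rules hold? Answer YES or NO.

YES

Candidates per position — 1:praun {VERB,ADJ}; 2:zoske {ADJ,DET}; 3:prirp {ADJ}; 4:mipaas {VERB}; 5:seesh {VERB,NOUN}; 6:seesh {VERB,NOUN}; 7:stuzialk {DET}; 8:toish {ADV}; 9:toish {ADV}; 10:mipaas {VERB}.
One satisfying assignment: VERB DET ADJ VERB NOUN VERB DET ADV ADV VERB.
Check: rule 1 ok; rule 2 ok; rule 3 ok; rule 4 ok; rule 5 ok.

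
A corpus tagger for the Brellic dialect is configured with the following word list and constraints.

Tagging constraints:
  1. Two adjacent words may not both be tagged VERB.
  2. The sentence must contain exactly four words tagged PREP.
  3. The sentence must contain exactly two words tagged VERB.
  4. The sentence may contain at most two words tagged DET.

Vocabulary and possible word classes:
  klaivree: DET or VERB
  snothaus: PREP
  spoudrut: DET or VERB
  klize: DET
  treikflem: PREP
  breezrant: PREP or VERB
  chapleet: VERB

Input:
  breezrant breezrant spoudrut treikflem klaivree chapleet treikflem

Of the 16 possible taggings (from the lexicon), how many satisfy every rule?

Candidates per position — 1:breezrant {PREP,VERB}; 2:breezrant {PREP,VERB}; 3:spoudrut {DET,VERB}; 4:treikflem {PREP}; 5:klaivree {DET,VERB}; 6:chapleet {VERB}; 7:treikflem {PREP}.
There are 16 candidate sequences in total.
The sequences that satisfy every rule: PREP PREP VERB PREP DET VERB PREP.
Count = 1.

1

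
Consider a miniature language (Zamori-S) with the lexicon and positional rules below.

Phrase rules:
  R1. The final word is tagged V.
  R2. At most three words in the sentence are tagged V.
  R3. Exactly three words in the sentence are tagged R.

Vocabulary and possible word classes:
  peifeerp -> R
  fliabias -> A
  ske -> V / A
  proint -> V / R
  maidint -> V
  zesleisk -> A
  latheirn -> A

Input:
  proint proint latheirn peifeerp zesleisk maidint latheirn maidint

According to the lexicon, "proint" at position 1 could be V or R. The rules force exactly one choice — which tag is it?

R

Candidates per position — 1:proint {V,R}; 2:proint {V,R}; 3:latheirn {A}; 4:peifeerp {R}; 5:zesleisk {A}; 6:maidint {V}; 7:latheirn {A}; 8:maidint {V}.
Word 1 cannot be V — rule 3 would then fail for every completion. It is R.
Word 2 cannot be V — rule 3 would then fail for every completion. It is R.
That leaves exactly one tagging: R R A R A V A V.
Rule-by-rule: rule 1 ok; rule 2 ok; rule 3 ok.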